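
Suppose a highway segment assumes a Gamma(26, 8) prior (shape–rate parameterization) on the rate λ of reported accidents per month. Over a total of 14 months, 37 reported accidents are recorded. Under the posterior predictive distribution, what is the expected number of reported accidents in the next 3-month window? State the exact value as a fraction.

Total count 37 over total exposure 14 months.
Gamma(α, β) with Poisson data over total exposure Σt gives posterior Gamma(α+Σx, β+Σt) = Gamma(63, 22).
Predictive mean over a 3-month window = T·E[λ|data] = 3·63/22 = 189/22.

189/22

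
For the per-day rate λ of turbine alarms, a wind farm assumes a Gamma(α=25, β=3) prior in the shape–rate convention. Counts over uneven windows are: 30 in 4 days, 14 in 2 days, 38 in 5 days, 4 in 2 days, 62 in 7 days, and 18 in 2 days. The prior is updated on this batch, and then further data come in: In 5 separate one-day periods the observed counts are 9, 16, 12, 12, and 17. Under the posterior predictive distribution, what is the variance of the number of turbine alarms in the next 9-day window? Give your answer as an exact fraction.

Total count: 30 + 14 + 38 + 4 + 62 + 18 = 166.
Total exposure: 4 + 2 + 5 + 2 + 7 + 2 = 22 days.
After the first batch: Gamma(25 + 166, 3 + 22) = Gamma(191, 25).
Total count: 9 + 16 + 12 + 12 + 17 = 66.
Total exposure: 5 days.
After the second batch: Gamma(191 + 66, 25 + 5) = Gamma(257, 30).
The posterior predictive for a window of length T is Negative Binomial with variance T·α'·(β'+T)/β'² = 9·257·39/900 = 10023/100.

10023/100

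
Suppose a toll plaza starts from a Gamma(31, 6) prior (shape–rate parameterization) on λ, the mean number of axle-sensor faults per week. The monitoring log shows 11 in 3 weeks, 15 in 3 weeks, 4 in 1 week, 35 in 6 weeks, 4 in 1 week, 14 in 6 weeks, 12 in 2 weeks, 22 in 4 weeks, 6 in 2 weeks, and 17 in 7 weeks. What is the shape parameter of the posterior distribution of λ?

171

Total count: 11 + 15 + 4 + 35 + 4 + 14 + 12 + 22 + 6 + 17 = 140.
Total exposure: 3 + 3 + 1 + 6 + 1 + 6 + 2 + 4 + 2 + 7 = 35 weeks.
The Gamma prior is conjugate for the Poisson rate, so λ | data ~ Gamma(31+140, 6+35) = Gamma(171, 41).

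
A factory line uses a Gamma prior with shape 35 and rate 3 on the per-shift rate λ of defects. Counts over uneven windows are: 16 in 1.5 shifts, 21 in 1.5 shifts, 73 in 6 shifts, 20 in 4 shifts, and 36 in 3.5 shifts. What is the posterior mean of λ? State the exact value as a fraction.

134/13

Total count: 16 + 21 + 73 + 20 + 36 = 166.
Total exposure: 1.5 + 1.5 + 6 + 4 + 3.5 = 16.5 shifts.
The Gamma prior is conjugate for the Poisson rate, so λ | data ~ Gamma(35+166, 3+16.5) = Gamma(201, 39/2).
Posterior mean = α'/β' = 201/(39/2) = 134/13.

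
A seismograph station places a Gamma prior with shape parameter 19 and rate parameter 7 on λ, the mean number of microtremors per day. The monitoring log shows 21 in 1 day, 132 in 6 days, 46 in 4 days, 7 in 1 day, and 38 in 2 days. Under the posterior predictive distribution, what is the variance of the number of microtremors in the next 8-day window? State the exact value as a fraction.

Total count: 21 + 132 + 46 + 7 + 38 = 244.
Total exposure: 1 + 6 + 4 + 1 + 2 = 14 days.
By Gamma–Poisson conjugacy, the posterior is Gamma(α + Σx, β + Σt) = Gamma(19 + 244, 7 + 14) = Gamma(263, 21).
The posterior predictive for a window of length T is Negative Binomial with variance T·α'·(β'+T)/β'² = 8·263·29/441 = 61016/441.

61016/441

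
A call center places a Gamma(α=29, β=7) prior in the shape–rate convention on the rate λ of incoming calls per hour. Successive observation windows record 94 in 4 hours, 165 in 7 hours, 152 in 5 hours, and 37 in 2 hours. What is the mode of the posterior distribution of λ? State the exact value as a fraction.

Total count: 94 + 165 + 152 + 37 = 448.
Total exposure: 4 + 7 + 5 + 2 = 18 hours.
By Gamma–Poisson conjugacy, the posterior is Gamma(α + Σx, β + Σt) = Gamma(29 + 448, 7 + 18) = Gamma(477, 25).
Posterior mode = (α'−1)/β' = 476/25.

476/25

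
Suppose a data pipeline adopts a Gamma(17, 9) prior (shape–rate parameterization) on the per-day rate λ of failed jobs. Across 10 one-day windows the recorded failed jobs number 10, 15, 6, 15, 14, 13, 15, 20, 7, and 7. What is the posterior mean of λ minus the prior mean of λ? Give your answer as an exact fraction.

Total count: 10 + 15 + 6 + 15 + 14 + 13 + 15 + 20 + 7 + 7 = 122.
Total exposure: 10 days.
Conjugate update: add total count to the shape and total exposure to the rate, giving Gamma(139, 19).
Posterior mean = 139/19 = 139/19; prior mean = 17/9 = 17/9. Difference = 139/19 − 17/9 = 928/171.

928/171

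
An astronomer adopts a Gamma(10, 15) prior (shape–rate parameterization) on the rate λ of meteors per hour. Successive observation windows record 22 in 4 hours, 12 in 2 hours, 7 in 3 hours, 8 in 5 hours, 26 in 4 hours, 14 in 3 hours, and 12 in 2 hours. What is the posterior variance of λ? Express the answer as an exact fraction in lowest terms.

Total count: 22 + 12 + 7 + 8 + 26 + 14 + 12 = 101.
Total exposure: 4 + 2 + 3 + 5 + 4 + 3 + 2 = 23 hours.
Posterior: α' = 10 + 101 = 111, β' = 15 + 23 = 38.
Posterior variance = α'/β'² = 111/1444.

111/1444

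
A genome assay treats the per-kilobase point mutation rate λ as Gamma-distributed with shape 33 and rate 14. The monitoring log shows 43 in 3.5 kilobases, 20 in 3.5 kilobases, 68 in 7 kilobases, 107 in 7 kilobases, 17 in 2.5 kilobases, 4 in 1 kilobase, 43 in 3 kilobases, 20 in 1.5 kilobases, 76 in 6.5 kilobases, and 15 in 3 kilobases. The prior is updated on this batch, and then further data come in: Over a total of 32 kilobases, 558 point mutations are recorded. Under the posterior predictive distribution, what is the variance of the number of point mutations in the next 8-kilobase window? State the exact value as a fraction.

Total count: 43 + 20 + 68 + 107 + 17 + 4 + 43 + 20 + 76 + 15 = 413.
Total exposure: 3.5 + 3.5 + 7 + 7 + 2.5 + 1 + 3 + 1.5 + 6.5 + 3 = 38.5 kilobases.
After the first batch: Gamma(33 + 413, 14 + 38.5) = Gamma(446, 105/2).
Total count 558 over total exposure 32 kilobases.
After the second batch: Gamma(446 + 558, 105/2 + 32) = Gamma(1004, 169/2).
The posterior predictive for a window of length T is Negative Binomial with variance T·α'·(β'+T)/β'² = 8·1004·(185/2)/(28561/4) = 2971840/28561.

2971840/28561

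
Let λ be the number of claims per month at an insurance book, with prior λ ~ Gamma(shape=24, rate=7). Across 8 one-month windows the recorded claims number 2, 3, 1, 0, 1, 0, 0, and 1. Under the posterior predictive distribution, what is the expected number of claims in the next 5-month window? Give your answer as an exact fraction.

Total count: 2 + 3 + 1 + 0 + 1 + 0 + 0 + 1 = 8.
Total exposure: 8 months.
Conjugate update: add total count to the shape and total exposure to the rate, giving Gamma(32, 15).
Predictive mean over a 5-month window = T·E[λ|data] = 5·32/15 = 32/3.

32/3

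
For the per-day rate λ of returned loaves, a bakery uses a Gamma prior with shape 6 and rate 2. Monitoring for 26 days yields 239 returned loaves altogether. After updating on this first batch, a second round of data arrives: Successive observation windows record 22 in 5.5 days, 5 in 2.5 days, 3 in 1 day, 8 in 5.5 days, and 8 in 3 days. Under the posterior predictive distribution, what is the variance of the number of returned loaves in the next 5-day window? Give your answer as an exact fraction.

Total count 239 over total exposure 26 days.
After the first batch: Gamma(6 + 239, 2 + 26) = Gamma(245, 28).
Total count: 22 + 5 + 3 + 8 + 8 = 46.
Total exposure: 5.5 + 2.5 + 1 + 5.5 + 3 = 17.5 days.
After the second batch: Gamma(245 + 46, 28 + 17.5) = Gamma(291, 91/2).
The posterior predictive for a window of length T is Negative Binomial with variance T·α'·(β'+T)/β'² = 5·291·(101/2)/(8281/4) = 293910/8281.

293910/8281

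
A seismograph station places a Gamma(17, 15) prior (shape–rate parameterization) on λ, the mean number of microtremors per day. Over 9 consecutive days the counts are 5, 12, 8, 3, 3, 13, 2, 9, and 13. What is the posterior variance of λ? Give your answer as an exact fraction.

Total count: 5 + 12 + 8 + 3 + 3 + 13 + 2 + 9 + 13 = 68.
Total exposure: 9 days.
The Gamma prior is conjugate for the Poisson rate, so λ | data ~ Gamma(17+68, 15+9) = Gamma(85, 24).
Posterior variance = α'/β'² = 85/576.

85/576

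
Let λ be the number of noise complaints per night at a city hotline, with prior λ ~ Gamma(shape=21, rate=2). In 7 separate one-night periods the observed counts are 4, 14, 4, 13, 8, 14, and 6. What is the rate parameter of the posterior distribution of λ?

Total count: 4 + 14 + 4 + 13 + 8 + 14 + 6 = 63.
Total exposure: 7 nights.
Gamma(α, β) with Poisson data over total exposure Σt gives posterior Gamma(α+Σx, β+Σt) = Gamma(84, 9).

9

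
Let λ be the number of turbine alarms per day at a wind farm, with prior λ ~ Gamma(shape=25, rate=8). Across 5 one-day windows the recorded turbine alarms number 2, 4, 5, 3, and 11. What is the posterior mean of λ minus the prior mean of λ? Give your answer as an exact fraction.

75/104

Total count: 2 + 4 + 5 + 3 + 11 = 25.
Total exposure: 5 days.
Conjugate update: add total count to the shape and total exposure to the rate, giving Gamma(50, 13).
Posterior mean = 50/13 = 50/13; prior mean = 25/8 = 25/8. Difference = 50/13 − 25/8 = 75/104.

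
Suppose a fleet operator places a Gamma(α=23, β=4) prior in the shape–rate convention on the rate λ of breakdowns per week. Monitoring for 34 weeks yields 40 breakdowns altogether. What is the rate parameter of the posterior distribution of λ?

Total count 40 over total exposure 34 weeks.
The Gamma prior is conjugate for the Poisson rate, so λ | data ~ Gamma(23+40, 4+34) = Gamma(63, 38).

38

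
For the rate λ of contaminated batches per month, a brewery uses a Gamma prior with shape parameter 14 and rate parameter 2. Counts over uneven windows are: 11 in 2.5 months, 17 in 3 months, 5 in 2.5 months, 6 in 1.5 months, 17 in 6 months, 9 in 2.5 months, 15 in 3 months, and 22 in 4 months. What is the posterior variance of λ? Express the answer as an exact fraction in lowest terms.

116/729

Total count: 11 + 17 + 5 + 6 + 17 + 9 + 15 + 22 = 102.
Total exposure: 2.5 + 3 + 2.5 + 1.5 + 6 + 2.5 + 3 + 4 = 25 months.
By Gamma–Poisson conjugacy, the posterior is Gamma(α + Σx, β + Σt) = Gamma(14 + 102, 2 + 25) = Gamma(116, 27).
Posterior variance = α'/β'² = 116/729.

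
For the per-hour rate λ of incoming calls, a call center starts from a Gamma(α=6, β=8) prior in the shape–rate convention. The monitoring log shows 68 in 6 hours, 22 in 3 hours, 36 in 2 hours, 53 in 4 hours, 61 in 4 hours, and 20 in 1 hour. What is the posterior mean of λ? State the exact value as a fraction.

Total count: 68 + 22 + 36 + 53 + 61 + 20 = 260.
Total exposure: 6 + 3 + 2 + 4 + 4 + 1 = 20 hours.
The Gamma prior is conjugate for the Poisson rate, so λ | data ~ Gamma(6+260, 8+20) = Gamma(266, 28).
Posterior mean = α'/β' = 266/28 = 19/2.

19/2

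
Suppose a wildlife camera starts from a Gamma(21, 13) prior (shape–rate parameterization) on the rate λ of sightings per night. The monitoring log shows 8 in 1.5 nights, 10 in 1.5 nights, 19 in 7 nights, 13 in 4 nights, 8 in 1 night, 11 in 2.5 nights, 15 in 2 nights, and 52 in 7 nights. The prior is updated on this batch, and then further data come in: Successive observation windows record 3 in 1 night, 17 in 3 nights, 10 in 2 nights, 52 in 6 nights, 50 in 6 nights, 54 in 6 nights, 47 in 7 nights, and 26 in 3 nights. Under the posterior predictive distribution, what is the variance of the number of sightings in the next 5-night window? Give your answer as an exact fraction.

Total count: 8 + 10 + 19 + 13 + 8 + 11 + 15 + 52 = 136.
Total exposure: 1.5 + 1.5 + 7 + 4 + 1 + 2.5 + 2 + 7 = 26.5 nights.
After the first batch: Gamma(21 + 136, 13 + 26.5) = Gamma(157, 79/2).
Total count: 3 + 17 + 10 + 52 + 50 + 54 + 47 + 26 = 259.
Total exposure: 1 + 3 + 2 + 6 + 6 + 6 + 7 + 3 = 34 nights.
After the second batch: Gamma(157 + 259, 79/2 + 34) = Gamma(416, 147/2).
The posterior predictive for a window of length T is Negative Binomial with variance T·α'·(β'+T)/β'² = 5·416·(157/2)/(21609/4) = 653120/21609.

653120/21609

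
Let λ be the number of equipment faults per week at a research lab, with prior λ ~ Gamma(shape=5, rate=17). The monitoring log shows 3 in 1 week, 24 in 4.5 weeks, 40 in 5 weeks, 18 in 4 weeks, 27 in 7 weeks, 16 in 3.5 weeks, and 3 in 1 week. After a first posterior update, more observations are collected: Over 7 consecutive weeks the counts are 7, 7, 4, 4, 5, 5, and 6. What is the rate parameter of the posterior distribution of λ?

Total count: 3 + 24 + 40 + 18 + 27 + 16 + 3 = 131.
Total exposure: 1 + 4.5 + 5 + 4 + 7 + 3.5 + 1 = 26 weeks.
After the first batch: Gamma(5 + 131, 17 + 26) = Gamma(136, 43).
Total count: 7 + 7 + 4 + 4 + 5 + 5 + 6 = 38.
Total exposure: 7 weeks.
After the second batch: Gamma(136 + 38, 43 + 7) = Gamma(174, 50).

50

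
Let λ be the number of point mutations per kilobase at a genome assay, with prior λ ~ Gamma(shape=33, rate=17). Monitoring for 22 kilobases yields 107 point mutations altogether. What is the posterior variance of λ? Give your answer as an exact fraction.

Total count 107 over total exposure 22 kilobases.
The Gamma prior is conjugate for the Poisson rate, so λ | data ~ Gamma(33+107, 17+22) = Gamma(140, 39).
Posterior variance = α'/β'² = 140/1521.

140/1521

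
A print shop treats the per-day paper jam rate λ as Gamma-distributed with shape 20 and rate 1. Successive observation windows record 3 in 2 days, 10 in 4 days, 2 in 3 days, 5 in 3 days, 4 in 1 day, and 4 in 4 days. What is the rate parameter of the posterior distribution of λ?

Total count: 3 + 10 + 2 + 5 + 4 + 4 = 28.
Total exposure: 2 + 4 + 3 + 3 + 1 + 4 = 17 days.
Conjugate update: add total count to the shape and total exposure to the rate, giving Gamma(48, 18).

18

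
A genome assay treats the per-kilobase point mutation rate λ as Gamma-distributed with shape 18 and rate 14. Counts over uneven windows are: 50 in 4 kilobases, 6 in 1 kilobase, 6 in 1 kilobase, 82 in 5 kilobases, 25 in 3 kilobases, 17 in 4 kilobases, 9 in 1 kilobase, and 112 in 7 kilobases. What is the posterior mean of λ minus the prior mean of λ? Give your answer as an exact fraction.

383/56

Total count: 50 + 6 + 6 + 82 + 25 + 17 + 9 + 112 = 307.
Total exposure: 4 + 1 + 1 + 5 + 3 + 4 + 1 + 7 = 26 kilobases.
Conjugate update: add total count to the shape and total exposure to the rate, giving Gamma(325, 40).
Posterior mean = 325/40 = 65/8; prior mean = 18/14 = 9/7. Difference = 65/8 − 9/7 = 383/56.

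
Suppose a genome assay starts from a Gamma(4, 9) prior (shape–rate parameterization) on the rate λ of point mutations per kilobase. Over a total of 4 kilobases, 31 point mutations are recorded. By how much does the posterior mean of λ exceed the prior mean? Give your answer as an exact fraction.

Total count 31 over total exposure 4 kilobases.
By Gamma–Poisson conjugacy, the posterior is Gamma(α + Σx, β + Σt) = Gamma(4 + 31, 9 + 4) = Gamma(35, 13).
Posterior mean = 35/13 = 35/13; prior mean = 4/9 = 4/9. Difference = 35/13 − 4/9 = 263/117.

263/117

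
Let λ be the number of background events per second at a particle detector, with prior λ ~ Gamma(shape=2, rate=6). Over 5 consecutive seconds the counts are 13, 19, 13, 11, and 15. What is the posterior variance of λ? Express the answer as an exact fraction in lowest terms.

Total count: 13 + 19 + 13 + 11 + 15 = 71.
Total exposure: 5 seconds.
The Gamma prior is conjugate for the Poisson rate, so λ | data ~ Gamma(2+71, 6+5) = Gamma(73, 11).
Posterior variance = α'/β'² = 73/121.

73/121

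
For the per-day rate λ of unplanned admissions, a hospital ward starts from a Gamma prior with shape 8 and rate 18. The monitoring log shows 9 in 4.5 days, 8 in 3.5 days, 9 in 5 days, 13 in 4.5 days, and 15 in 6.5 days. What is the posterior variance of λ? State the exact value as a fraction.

31/882

Total count: 9 + 8 + 9 + 13 + 15 = 54.
Total exposure: 4.5 + 3.5 + 5 + 4.5 + 6.5 = 24 days.
By Gamma–Poisson conjugacy, the posterior is Gamma(α + Σx, β + Σt) = Gamma(8 + 54, 18 + 24) = Gamma(62, 42).
Posterior variance = α'/β'² = 62/1764 = 31/882.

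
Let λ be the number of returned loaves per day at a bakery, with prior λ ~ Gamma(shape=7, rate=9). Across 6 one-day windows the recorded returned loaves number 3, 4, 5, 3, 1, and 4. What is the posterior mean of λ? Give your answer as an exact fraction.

Total count: 3 + 4 + 5 + 3 + 1 + 4 = 20.
Total exposure: 6 days.
By Gamma–Poisson conjugacy, the posterior is Gamma(α + Σx, β + Σt) = Gamma(7 + 20, 9 + 6) = Gamma(27, 15).
Posterior mean = α'/β' = 27/15 = 9/5.

9/5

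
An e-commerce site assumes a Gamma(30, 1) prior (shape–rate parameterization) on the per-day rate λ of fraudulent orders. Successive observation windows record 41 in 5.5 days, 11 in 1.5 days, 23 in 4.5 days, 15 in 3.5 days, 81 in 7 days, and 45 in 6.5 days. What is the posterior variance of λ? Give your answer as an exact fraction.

984/3481

Total count: 41 + 11 + 23 + 15 + 81 + 45 = 216.
Total exposure: 5.5 + 1.5 + 4.5 + 3.5 + 7 + 6.5 = 28.5 days.
Posterior: α' = 30 + 216 = 246, β' = 1 + 28.5 = 59/2.
Posterior variance = α'/β'² = 246/(3481/4) = 984/3481.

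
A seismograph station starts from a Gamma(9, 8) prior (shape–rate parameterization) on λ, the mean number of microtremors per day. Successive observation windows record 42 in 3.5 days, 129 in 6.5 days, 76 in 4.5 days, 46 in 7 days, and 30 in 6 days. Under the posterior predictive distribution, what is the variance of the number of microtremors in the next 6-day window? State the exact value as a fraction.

330672/5041

Total count: 42 + 129 + 76 + 46 + 30 = 323.
Total exposure: 3.5 + 6.5 + 4.5 + 7 + 6 = 27.5 days.
Posterior: α' = 9 + 323 = 332, β' = 8 + 27.5 = 71/2.
The posterior predictive for a window of length T is Negative Binomial with variance T·α'·(β'+T)/β'² = 6·332·(83/2)/(5041/4) = 330672/5041.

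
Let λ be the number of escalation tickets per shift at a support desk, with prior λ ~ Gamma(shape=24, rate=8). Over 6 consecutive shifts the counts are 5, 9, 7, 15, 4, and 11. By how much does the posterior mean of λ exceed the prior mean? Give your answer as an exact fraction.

Total count: 5 + 9 + 7 + 15 + 4 + 11 = 51.
Total exposure: 6 shifts.
The Gamma prior is conjugate for the Poisson rate, so λ | data ~ Gamma(24+51, 8+6) = Gamma(75, 14).
Posterior mean = 75/14 = 75/14; prior mean = 24/8 = 3. Difference = 75/14 − 3 = 33/14.

33/14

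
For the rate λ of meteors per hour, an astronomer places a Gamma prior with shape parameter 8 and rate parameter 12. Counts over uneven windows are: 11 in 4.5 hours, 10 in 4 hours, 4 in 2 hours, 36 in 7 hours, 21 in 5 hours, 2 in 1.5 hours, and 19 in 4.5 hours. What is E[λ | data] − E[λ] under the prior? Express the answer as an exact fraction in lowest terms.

Total count: 11 + 10 + 4 + 36 + 21 + 2 + 19 = 103.
Total exposure: 4.5 + 4 + 2 + 7 + 5 + 1.5 + 4.5 = 28.5 hours.
The Gamma prior is conjugate for the Poisson rate, so λ | data ~ Gamma(8+103, 12+28.5) = Gamma(111, 81/2).
Posterior mean = 111/(81/2) = 74/27; prior mean = 8/12 = 2/3. Difference = 74/27 − 2/3 = 56/27.

56/27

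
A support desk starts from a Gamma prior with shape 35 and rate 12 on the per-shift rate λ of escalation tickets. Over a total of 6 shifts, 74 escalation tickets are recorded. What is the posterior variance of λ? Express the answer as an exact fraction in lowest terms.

Total count 74 over total exposure 6 shifts.
By Gamma–Poisson conjugacy, the posterior is Gamma(α + Σx, β + Σt) = Gamma(35 + 74, 12 + 6) = Gamma(109, 18).
Posterior variance = α'/β'² = 109/324.

109/324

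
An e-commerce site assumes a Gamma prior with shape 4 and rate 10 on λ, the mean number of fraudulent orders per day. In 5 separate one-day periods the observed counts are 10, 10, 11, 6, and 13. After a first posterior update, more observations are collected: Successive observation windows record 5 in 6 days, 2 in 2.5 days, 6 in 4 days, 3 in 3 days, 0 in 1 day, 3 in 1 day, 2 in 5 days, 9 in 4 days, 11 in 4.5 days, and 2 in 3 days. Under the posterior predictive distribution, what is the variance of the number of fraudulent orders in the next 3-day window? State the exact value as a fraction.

Total count: 10 + 10 + 11 + 6 + 13 = 50.
Total exposure: 5 days.
After the first batch: Gamma(4 + 50, 10 + 5) = Gamma(54, 15).
Total count: 5 + 2 + 6 + 3 + 0 + 3 + 2 + 9 + 11 + 2 = 43.
Total exposure: 6 + 2.5 + 4 + 3 + 1 + 1 + 5 + 4 + 4.5 + 3 = 34 days.
After the second batch: Gamma(54 + 43, 15 + 34) = Gamma(97, 49).
The posterior predictive for a window of length T is Negative Binomial with variance T·α'·(β'+T)/β'² = 3·97·52/2401 = 15132/2401.

15132/2401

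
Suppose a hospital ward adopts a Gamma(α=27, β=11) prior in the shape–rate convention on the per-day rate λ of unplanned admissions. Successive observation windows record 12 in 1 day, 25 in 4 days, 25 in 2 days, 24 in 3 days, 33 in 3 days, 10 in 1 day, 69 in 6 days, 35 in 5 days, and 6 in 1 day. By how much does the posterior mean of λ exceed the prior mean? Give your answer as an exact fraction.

Total count: 12 + 25 + 25 + 24 + 33 + 10 + 69 + 35 + 6 = 239.
Total exposure: 1 + 4 + 2 + 3 + 3 + 1 + 6 + 5 + 1 = 26 days.
Gamma(α, β) with Poisson data over total exposure Σt gives posterior Gamma(α+Σx, β+Σt) = Gamma(266, 37).
Posterior mean = 266/37 = 266/37; prior mean = 27/11 = 27/11. Difference = 266/37 − 27/11 = 1927/407.

1927/407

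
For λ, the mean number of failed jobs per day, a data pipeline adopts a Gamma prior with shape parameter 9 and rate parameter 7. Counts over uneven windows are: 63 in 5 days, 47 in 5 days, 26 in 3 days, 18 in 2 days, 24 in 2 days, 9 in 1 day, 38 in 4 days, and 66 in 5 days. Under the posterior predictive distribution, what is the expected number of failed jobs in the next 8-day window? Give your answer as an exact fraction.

1200/17

Total count: 63 + 47 + 26 + 18 + 24 + 9 + 38 + 66 = 291.
Total exposure: 5 + 5 + 3 + 2 + 2 + 1 + 4 + 5 = 27 days.
Conjugate update: add total count to the shape and total exposure to the rate, giving Gamma(300, 34).
Predictive mean over an 8-day window = T·E[λ|data] = 8·300/34 = 1200/17.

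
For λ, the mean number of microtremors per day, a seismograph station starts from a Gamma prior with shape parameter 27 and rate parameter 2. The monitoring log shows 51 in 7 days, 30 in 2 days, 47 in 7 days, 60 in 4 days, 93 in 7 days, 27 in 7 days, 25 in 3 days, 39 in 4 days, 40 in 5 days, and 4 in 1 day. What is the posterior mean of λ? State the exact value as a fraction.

443/49

Total count: 51 + 30 + 47 + 60 + 93 + 27 + 25 + 39 + 40 + 4 = 416.
Total exposure: 7 + 2 + 7 + 4 + 7 + 7 + 3 + 4 + 5 + 1 = 47 days.
By Gamma–Poisson conjugacy, the posterior is Gamma(α + Σx, β + Σt) = Gamma(27 + 416, 2 + 47) = Gamma(443, 49).
Posterior mean = α'/β' = 443/49.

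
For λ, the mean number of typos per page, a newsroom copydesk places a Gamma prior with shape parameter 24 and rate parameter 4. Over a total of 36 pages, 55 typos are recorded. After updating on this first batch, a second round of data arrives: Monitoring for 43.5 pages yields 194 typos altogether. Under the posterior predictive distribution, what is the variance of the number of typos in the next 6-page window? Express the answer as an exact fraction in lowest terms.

Total count 55 over total exposure 36 pages.
After the first batch: Gamma(24 + 55, 4 + 36) = Gamma(79, 40).
Total count 194 over total exposure 43.5 pages.
After the second batch: Gamma(79 + 194, 40 + 43.5) = Gamma(273, 167/2).
The posterior predictive for a window of length T is Negative Binomial with variance T·α'·(β'+T)/β'² = 6·273·(179/2)/(27889/4) = 586404/27889.

586404/27889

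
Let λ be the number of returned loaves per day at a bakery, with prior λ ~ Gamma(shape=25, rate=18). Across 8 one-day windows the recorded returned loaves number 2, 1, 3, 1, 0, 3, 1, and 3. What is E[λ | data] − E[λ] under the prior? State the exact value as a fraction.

Total count: 2 + 1 + 3 + 1 + 0 + 3 + 1 + 3 = 14.
Total exposure: 8 days.
The Gamma prior is conjugate for the Poisson rate, so λ | data ~ Gamma(25+14, 18+8) = Gamma(39, 26).
Posterior mean = 39/26 = 3/2; prior mean = 25/18 = 25/18. Difference = 3/2 − 25/18 = 1/9.

1/9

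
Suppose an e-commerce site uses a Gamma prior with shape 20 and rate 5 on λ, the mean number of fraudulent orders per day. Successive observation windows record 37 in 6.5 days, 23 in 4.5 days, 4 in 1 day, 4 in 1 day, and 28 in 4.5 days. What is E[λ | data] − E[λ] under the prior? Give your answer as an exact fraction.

Total count: 37 + 23 + 4 + 4 + 28 = 96.
Total exposure: 6.5 + 4.5 + 1 + 1 + 4.5 = 17.5 days.
Conjugate update: add total count to the shape and total exposure to the rate, giving Gamma(116, 45/2).
Posterior mean = 116/(45/2) = 232/45; prior mean = 20/5 = 4. Difference = 232/45 − 4 = 52/45.

52/45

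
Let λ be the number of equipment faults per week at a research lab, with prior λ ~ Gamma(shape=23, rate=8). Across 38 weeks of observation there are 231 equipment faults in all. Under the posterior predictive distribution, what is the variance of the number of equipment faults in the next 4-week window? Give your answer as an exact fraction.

12700/529

Total count 231 over total exposure 38 weeks.
Gamma(α, β) with Poisson data over total exposure Σt gives posterior Gamma(α+Σx, β+Σt) = Gamma(254, 46).
The posterior predictive for a window of length T is Negative Binomial with variance T·α'·(β'+T)/β'² = 4·254·50/2116 = 12700/529.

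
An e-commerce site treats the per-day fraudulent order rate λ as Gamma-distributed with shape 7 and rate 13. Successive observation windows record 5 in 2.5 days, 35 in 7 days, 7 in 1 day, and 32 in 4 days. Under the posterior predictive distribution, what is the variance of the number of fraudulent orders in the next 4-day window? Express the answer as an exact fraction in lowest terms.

43344/3025

Total count: 5 + 35 + 7 + 32 = 79.
Total exposure: 2.5 + 7 + 1 + 4 = 14.5 days.
Posterior: α' = 7 + 79 = 86, β' = 13 + 14.5 = 55/2.
The posterior predictive for a window of length T is Negative Binomial with variance T·α'·(β'+T)/β'² = 4·86·(63/2)/(3025/4) = 43344/3025.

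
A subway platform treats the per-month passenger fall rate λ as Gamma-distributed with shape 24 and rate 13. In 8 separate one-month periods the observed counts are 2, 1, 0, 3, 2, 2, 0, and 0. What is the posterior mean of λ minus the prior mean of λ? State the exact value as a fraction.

-62/273

Total count: 2 + 1 + 0 + 3 + 2 + 2 + 0 + 0 = 10.
Total exposure: 8 months.
Conjugate update: add total count to the shape and total exposure to the rate, giving Gamma(34, 21).
Posterior mean = 34/21 = 34/21; prior mean = 24/13 = 24/13. Difference = 34/21 − 24/13 = -62/273.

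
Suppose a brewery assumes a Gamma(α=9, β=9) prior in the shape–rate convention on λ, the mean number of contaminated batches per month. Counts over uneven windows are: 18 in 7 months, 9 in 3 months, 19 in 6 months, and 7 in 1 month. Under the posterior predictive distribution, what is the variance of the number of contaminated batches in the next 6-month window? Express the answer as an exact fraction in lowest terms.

Total count: 18 + 9 + 19 + 7 = 53.
Total exposure: 7 + 3 + 6 + 1 = 17 months.
By Gamma–Poisson conjugacy, the posterior is Gamma(α + Σx, β + Σt) = Gamma(9 + 53, 9 + 17) = Gamma(62, 26).
The posterior predictive for a window of length T is Negative Binomial with variance T·α'·(β'+T)/β'² = 6·62·32/676 = 2976/169.

2976/169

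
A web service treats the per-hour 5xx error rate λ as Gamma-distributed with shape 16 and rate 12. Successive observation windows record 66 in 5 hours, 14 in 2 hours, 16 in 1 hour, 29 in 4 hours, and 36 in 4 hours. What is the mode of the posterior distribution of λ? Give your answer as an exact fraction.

44/7

Total count: 66 + 14 + 16 + 29 + 36 = 161.
Total exposure: 5 + 2 + 1 + 4 + 4 = 16 hours.
The Gamma prior is conjugate for the Poisson rate, so λ | data ~ Gamma(16+161, 12+16) = Gamma(177, 28).
Posterior mode = (α'−1)/β' = 176/28 = 44/7.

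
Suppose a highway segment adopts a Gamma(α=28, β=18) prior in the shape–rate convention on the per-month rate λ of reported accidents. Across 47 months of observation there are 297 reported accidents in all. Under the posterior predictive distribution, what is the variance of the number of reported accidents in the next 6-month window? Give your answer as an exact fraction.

426/13

Total count 297 over total exposure 47 months.
Posterior: α' = 28 + 297 = 325, β' = 18 + 47 = 65.
The posterior predictive for a window of length T is Negative Binomial with variance T·α'·(β'+T)/β'² = 6·325·71/4225 = 426/13.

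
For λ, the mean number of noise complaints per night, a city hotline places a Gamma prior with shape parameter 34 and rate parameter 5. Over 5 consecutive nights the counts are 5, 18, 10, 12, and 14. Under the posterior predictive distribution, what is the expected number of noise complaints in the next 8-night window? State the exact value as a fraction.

Total count: 5 + 18 + 10 + 12 + 14 = 59.
Total exposure: 5 nights.
Posterior: α' = 34 + 59 = 93, β' = 5 + 5 = 10.
Predictive mean over an 8-night window = T·E[λ|data] = 8·93/10 = 372/5.

372/5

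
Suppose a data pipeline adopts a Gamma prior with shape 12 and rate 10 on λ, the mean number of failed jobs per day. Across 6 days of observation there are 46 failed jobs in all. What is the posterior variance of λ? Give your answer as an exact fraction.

29/128

Total count 46 over total exposure 6 days.
Posterior: α' = 12 + 46 = 58, β' = 10 + 6 = 16.
Posterior variance = α'/β'² = 58/256 = 29/128.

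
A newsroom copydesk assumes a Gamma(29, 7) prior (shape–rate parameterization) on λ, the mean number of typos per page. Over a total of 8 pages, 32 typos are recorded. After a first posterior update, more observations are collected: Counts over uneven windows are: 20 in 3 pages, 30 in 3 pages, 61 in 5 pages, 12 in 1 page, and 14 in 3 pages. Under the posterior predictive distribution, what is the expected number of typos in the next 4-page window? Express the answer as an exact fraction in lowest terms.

132/5

Total count 32 over total exposure 8 pages.
After the first batch: Gamma(29 + 32, 7 + 8) = Gamma(61, 15).
Total count: 20 + 30 + 61 + 12 + 14 = 137.
Total exposure: 3 + 3 + 5 + 1 + 3 = 15 pages.
After the second batch: Gamma(61 + 137, 15 + 15) = Gamma(198, 30).
Predictive mean over a 4-page window = T·E[λ|data] = 4·198/30 = 132/5.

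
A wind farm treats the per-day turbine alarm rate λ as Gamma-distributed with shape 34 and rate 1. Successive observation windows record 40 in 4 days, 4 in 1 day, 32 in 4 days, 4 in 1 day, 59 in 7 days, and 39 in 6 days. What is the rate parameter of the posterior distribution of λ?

24

Total count: 40 + 4 + 32 + 4 + 59 + 39 = 178.
Total exposure: 4 + 1 + 4 + 1 + 7 + 6 = 23 days.
Posterior: α' = 34 + 178 = 212, β' = 1 + 23 = 24.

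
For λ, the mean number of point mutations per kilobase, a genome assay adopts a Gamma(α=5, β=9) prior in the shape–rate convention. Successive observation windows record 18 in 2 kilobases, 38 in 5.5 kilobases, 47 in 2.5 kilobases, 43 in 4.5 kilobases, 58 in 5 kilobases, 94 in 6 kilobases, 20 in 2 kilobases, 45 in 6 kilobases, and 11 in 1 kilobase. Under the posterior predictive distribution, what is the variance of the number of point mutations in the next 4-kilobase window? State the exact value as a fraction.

Total count: 18 + 38 + 47 + 43 + 58 + 94 + 20 + 45 + 11 = 374.
Total exposure: 2 + 5.5 + 2.5 + 4.5 + 5 + 6 + 2 + 6 + 1 = 34.5 kilobases.
Posterior: α' = 5 + 374 = 379, β' = 9 + 34.5 = 87/2.
The posterior predictive for a window of length T is Negative Binomial with variance T·α'·(β'+T)/β'² = 4·379·(95/2)/(7569/4) = 288040/7569.

288040/7569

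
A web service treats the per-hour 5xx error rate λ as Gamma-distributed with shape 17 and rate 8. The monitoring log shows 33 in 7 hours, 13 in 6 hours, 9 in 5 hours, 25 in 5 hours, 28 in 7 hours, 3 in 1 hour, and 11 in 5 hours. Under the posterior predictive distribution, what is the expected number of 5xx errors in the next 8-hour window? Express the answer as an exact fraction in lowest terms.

278/11

Total count: 33 + 13 + 9 + 25 + 28 + 3 + 11 = 122.
Total exposure: 7 + 6 + 5 + 5 + 7 + 1 + 5 = 36 hours.
The Gamma prior is conjugate for the Poisson rate, so λ | data ~ Gamma(17+122, 8+36) = Gamma(139, 44).
Predictive mean over an 8-hour window = T·E[λ|data] = 8·139/44 = 278/11.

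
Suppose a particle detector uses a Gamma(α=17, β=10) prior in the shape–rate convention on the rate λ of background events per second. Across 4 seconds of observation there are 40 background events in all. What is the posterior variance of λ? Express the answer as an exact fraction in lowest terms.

57/196

Total count 40 over total exposure 4 seconds.
The Gamma prior is conjugate for the Poisson rate, so λ | data ~ Gamma(17+40, 10+4) = Gamma(57, 14).
Posterior variance = α'/β'² = 57/196.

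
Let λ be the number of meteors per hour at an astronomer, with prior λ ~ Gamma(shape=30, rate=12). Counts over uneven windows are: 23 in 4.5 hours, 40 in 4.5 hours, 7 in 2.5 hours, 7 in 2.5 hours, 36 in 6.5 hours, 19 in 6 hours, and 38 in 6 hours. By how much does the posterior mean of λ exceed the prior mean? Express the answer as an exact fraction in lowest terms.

355/178

Total count: 23 + 40 + 7 + 7 + 36 + 19 + 38 = 170.
Total exposure: 4.5 + 4.5 + 2.5 + 2.5 + 6.5 + 6 + 6 = 32.5 hours.
By Gamma–Poisson conjugacy, the posterior is Gamma(α + Σx, β + Σt) = Gamma(30 + 170, 12 + 32.5) = Gamma(200, 89/2).
Posterior mean = 200/(89/2) = 400/89; prior mean = 30/12 = 5/2. Difference = 400/89 − 5/2 = 355/178.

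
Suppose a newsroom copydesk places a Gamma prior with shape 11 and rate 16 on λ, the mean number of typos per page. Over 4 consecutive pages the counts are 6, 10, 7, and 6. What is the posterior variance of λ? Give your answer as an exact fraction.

1/10

Total count: 6 + 10 + 7 + 6 = 29.
Total exposure: 4 pages.
Gamma(α, β) with Poisson data over total exposure Σt gives posterior Gamma(α+Σx, β+Σt) = Gamma(40, 20).
Posterior variance = α'/β'² = 40/400 = 1/10.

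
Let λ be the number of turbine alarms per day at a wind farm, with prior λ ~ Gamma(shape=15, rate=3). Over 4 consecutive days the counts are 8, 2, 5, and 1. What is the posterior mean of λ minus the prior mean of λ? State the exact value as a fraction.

-4/7

Total count: 8 + 2 + 5 + 1 = 16.
Total exposure: 4 days.
Conjugate update: add total count to the shape and total exposure to the rate, giving Gamma(31, 7).
Posterior mean = 31/7 = 31/7; prior mean = 15/3 = 5. Difference = 31/7 − 5 = -4/7.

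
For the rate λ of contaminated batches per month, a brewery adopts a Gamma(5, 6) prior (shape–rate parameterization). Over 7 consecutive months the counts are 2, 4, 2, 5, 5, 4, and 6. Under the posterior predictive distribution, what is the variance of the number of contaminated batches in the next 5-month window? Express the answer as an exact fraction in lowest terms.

Total count: 2 + 4 + 2 + 5 + 5 + 4 + 6 = 28.
Total exposure: 7 months.
Posterior: α' = 5 + 28 = 33, β' = 6 + 7 = 13.
The posterior predictive for a window of length T is Negative Binomial with variance T·α'·(β'+T)/β'² = 5·33·18/169 = 2970/169.

2970/169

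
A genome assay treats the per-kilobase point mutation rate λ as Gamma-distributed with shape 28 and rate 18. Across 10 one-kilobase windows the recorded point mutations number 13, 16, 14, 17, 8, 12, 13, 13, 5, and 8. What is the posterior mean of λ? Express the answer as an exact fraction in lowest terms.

21/4

Total count: 13 + 16 + 14 + 17 + 8 + 12 + 13 + 13 + 5 + 8 = 119.
Total exposure: 10 kilobases.
Conjugate update: add total count to the shape and total exposure to the rate, giving Gamma(147, 28).
Posterior mean = α'/β' = 147/28 = 21/4.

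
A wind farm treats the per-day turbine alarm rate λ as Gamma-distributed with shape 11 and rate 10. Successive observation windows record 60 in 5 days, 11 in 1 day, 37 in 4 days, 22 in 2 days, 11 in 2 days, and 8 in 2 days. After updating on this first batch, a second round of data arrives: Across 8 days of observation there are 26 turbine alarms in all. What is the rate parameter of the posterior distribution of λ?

Total count: 60 + 11 + 37 + 22 + 11 + 8 = 149.
Total exposure: 5 + 1 + 4 + 2 + 2 + 2 = 16 days.
After the first batch: Gamma(11 + 149, 10 + 16) = Gamma(160, 26).
Total count 26 over total exposure 8 days.
After the second batch: Gamma(160 + 26, 26 + 8) = Gamma(186, 34).

34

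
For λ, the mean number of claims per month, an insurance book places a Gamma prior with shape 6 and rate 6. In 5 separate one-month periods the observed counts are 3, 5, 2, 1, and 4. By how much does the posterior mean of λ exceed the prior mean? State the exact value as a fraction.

10/11

Total count: 3 + 5 + 2 + 1 + 4 = 15.
Total exposure: 5 months.
By Gamma–Poisson conjugacy, the posterior is Gamma(α + Σx, β + Σt) = Gamma(6 + 15, 6 + 5) = Gamma(21, 11).
Posterior mean = 21/11 = 21/11; prior mean = 6/6 = 1. Difference = 21/11 − 1 = 10/11.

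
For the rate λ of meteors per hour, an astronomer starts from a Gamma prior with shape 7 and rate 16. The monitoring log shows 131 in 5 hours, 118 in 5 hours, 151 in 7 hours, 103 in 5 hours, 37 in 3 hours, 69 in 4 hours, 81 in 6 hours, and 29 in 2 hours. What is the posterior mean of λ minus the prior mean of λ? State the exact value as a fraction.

Total count: 131 + 118 + 151 + 103 + 37 + 69 + 81 + 29 = 719.
Total exposure: 5 + 5 + 7 + 5 + 3 + 4 + 6 + 2 = 37 hours.
By Gamma–Poisson conjugacy, the posterior is Gamma(α + Σx, β + Σt) = Gamma(7 + 719, 16 + 37) = Gamma(726, 53).
Posterior mean = 726/53 = 726/53; prior mean = 7/16 = 7/16. Difference = 726/53 − 7/16 = 11245/848.

11245/848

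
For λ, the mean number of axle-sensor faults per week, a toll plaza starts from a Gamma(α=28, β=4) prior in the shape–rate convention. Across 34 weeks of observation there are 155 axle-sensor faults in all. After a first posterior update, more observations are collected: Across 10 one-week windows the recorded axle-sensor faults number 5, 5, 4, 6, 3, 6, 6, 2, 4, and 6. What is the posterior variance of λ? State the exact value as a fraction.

115/1152

Total count 155 over total exposure 34 weeks.
After the first batch: Gamma(28 + 155, 4 + 34) = Gamma(183, 38).
Total count: 5 + 5 + 4 + 6 + 3 + 6 + 6 + 2 + 4 + 6 = 47.
Total exposure: 10 weeks.
After the second batch: Gamma(183 + 47, 38 + 10) = Gamma(230, 48).
Posterior variance = α'/β'² = 230/2304 = 115/1152.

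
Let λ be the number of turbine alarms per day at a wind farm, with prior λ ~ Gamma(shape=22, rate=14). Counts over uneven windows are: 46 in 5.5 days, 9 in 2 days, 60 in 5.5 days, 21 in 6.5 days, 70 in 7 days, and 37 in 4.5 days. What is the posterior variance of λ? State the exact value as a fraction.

Total count: 46 + 9 + 60 + 21 + 70 + 37 = 243.
Total exposure: 5.5 + 2 + 5.5 + 6.5 + 7 + 4.5 = 31 days.
Posterior: α' = 22 + 243 = 265, β' = 14 + 31 = 45.
Posterior variance = α'/β'² = 265/2025 = 53/405.

53/405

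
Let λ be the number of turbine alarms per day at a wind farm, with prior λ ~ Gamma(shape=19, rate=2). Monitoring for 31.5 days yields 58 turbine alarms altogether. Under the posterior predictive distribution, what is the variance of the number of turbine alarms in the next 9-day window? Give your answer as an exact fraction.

117810/4489

Total count 58 over total exposure 31.5 days.
Conjugate update: add total count to the shape and total exposure to the rate, giving Gamma(77, 67/2).
The posterior predictive for a window of length T is Negative Binomial with variance T·α'·(β'+T)/β'² = 9·77·(85/2)/(4489/4) = 117810/4489.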